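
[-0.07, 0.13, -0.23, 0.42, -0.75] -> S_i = -0.07*(-1.81)^i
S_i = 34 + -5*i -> [34, 29, 24, 19, 14]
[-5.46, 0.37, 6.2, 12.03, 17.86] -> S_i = -5.46 + 5.83*i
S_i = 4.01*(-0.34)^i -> [4.01, -1.36, 0.46, -0.16, 0.05]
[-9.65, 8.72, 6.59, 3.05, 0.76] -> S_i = Random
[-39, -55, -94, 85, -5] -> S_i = Random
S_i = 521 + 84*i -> [521, 605, 689, 773, 857]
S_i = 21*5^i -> [21, 105, 525, 2625, 13125]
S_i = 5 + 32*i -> [5, 37, 69, 101, 133]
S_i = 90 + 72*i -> [90, 162, 234, 306, 378]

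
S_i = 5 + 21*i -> [5, 26, 47, 68, 89]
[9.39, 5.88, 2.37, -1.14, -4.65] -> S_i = 9.39 + -3.51*i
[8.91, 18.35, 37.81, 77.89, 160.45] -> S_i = 8.91*2.06^i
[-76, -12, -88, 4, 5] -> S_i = Random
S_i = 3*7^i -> [3, 21, 147, 1029, 7203]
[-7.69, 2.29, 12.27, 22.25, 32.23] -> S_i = -7.69 + 9.98*i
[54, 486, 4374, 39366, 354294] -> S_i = 54*9^i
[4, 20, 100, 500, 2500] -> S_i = 4*5^i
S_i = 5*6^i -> [5, 30, 180, 1080, 6480]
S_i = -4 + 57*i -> [-4, 53, 110, 167, 224]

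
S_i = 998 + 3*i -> [998, 1001, 1004, 1007, 1010]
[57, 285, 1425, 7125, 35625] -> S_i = 57*5^i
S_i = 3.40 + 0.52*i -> [3.4, 3.92, 4.44, 4.96, 5.48]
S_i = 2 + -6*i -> [2, -4, -10, -16, -22]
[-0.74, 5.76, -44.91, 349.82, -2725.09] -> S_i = -0.74*(-7.79)^i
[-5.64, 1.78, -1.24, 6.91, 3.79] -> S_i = Random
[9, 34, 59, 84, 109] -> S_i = 9 + 25*i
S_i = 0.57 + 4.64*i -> [0.57, 5.21, 9.85, 14.49, 19.13]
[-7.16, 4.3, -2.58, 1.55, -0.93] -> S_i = -7.16*(-0.60)^i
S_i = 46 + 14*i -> [46, 60, 74, 88, 102]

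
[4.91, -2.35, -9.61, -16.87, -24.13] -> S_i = 4.91 + -7.26*i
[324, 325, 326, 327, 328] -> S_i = 324 + 1*i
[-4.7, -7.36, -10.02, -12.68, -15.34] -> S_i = -4.70 + -2.66*i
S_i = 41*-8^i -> [41, -328, 2624, -20992, 167936]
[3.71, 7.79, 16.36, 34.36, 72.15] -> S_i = 3.71*2.10^i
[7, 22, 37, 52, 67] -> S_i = 7 + 15*i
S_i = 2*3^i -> [2, 6, 18, 54, 162]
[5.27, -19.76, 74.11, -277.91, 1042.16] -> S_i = 5.27*(-3.75)^i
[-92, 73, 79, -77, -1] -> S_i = Random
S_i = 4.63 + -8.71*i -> [4.63, -4.08, -12.79, -21.5, -30.21]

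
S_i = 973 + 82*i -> [973, 1055, 1137, 1219, 1301]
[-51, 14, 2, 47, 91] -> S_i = Random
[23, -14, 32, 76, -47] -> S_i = Random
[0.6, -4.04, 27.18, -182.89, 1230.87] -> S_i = 0.60*(-6.73)^i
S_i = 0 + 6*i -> [0, 6, 12, 18, 24]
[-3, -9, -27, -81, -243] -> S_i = -3*3^i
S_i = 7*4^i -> [7, 28, 112, 448, 1792]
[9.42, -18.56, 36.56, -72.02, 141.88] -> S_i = 9.42*(-1.97)^i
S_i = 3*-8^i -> [3, -24, 192, -1536, 12288]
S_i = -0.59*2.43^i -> [-0.59, -1.43, -3.48, -8.47, -20.57]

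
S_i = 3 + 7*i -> [3, 10, 17, 24, 31]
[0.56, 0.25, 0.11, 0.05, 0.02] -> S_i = 0.56*0.44^i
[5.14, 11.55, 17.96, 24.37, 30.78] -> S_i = 5.14 + 6.41*i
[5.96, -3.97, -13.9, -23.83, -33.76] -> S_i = 5.96 + -9.93*i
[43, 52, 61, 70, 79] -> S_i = 43 + 9*i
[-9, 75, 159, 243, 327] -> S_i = -9 + 84*i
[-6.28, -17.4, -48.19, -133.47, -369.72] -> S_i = -6.28*2.77^i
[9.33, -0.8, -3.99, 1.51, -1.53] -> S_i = Random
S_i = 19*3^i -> [19, 57, 171, 513, 1539]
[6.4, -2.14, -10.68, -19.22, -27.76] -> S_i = 6.40 + -8.54*i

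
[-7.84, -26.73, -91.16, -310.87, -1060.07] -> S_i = -7.84*3.41^i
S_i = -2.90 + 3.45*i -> [-2.9, 0.55, 4.0, 7.45, 10.9]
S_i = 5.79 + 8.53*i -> [5.79, 14.32, 22.85, 31.38, 39.91]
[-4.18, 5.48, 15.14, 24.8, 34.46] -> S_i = -4.18 + 9.66*i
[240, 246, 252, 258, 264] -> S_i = 240 + 6*i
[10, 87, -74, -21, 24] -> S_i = Random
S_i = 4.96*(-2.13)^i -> [4.96, -10.56, 22.5, -47.93, 102.09]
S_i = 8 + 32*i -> [8, 40, 72, 104, 136]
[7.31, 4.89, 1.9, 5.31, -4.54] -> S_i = Random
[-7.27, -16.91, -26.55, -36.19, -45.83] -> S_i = -7.27 + -9.64*i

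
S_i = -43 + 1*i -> [-43, -42, -41, -40, -39]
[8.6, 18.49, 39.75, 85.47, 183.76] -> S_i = 8.60*2.15^i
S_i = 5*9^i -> [5, 45, 405, 3645, 32805]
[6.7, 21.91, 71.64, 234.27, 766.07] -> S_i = 6.70*3.27^i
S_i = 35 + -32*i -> [35, 3, -29, -61, -93]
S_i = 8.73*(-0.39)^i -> [8.73, -3.4, 1.33, -0.52, 0.2]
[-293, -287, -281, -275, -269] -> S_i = -293 + 6*i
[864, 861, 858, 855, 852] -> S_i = 864 + -3*i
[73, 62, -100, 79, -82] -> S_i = Random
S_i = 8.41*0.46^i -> [8.41, 3.87, 1.78, 0.82, 0.38]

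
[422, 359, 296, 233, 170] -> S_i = 422 + -63*i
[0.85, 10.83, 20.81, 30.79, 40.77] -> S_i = 0.85 + 9.98*i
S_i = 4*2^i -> [4, 8, 16, 32, 64]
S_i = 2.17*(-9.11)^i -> [2.17, -19.77, 180.09, -1640.65, 14946.28]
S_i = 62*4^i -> [62, 248, 992, 3968, 15872]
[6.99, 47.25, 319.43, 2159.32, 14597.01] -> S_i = 6.99*6.76^i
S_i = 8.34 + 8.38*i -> [8.34, 16.72, 25.1, 33.48, 41.86]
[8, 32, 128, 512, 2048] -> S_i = 8*4^i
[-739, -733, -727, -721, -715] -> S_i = -739 + 6*i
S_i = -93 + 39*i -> [-93, -54, -15, 24, 63]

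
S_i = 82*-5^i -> [82, -410, 2050, -10250, 51250]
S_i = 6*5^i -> [6, 30, 150, 750, 3750]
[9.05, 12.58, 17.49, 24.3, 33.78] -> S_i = 9.05*1.39^i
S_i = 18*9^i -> [18, 162, 1458, 13122, 118098]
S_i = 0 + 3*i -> [0, 3, 6, 9, 12]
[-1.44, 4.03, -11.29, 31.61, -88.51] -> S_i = -1.44*(-2.80)^i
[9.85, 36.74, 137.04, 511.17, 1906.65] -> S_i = 9.85*3.73^i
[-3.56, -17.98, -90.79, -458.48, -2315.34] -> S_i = -3.56*5.05^i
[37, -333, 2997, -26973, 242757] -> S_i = 37*-9^i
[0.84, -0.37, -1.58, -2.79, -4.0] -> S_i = 0.84 + -1.21*i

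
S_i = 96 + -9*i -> [96, 87, 78, 69, 60]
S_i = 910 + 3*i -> [910, 913, 916, 919, 922]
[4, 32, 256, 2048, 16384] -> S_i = 4*8^i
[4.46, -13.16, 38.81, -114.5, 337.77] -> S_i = 4.46*(-2.95)^i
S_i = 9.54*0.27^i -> [9.54, 2.58, 0.7, 0.19, 0.05]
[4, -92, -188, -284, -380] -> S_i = 4 + -96*i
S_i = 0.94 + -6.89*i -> [0.94, -5.95, -12.84, -19.73, -26.62]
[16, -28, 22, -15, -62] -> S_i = Random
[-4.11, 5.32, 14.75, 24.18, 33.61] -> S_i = -4.11 + 9.43*i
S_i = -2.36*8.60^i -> [-2.36, -20.3, -174.55, -1501.09, -12909.39]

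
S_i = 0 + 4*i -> [0, 4, 8, 12, 16]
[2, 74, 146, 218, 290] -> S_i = 2 + 72*i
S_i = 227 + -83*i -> [227, 144, 61, -22, -105]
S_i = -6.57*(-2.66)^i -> [-6.57, 17.48, -46.49, 123.65, -328.92]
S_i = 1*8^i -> [1, 8, 64, 512, 4096]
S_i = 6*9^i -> [6, 54, 486, 4374, 39366]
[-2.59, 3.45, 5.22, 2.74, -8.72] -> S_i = Random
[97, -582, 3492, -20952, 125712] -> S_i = 97*-6^i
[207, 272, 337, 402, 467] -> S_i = 207 + 65*i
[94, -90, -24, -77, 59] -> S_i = Random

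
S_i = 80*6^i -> [80, 480, 2880, 17280, 103680]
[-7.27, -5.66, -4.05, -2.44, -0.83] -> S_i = -7.27 + 1.61*i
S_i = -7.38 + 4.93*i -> [-7.38, -2.45, 2.48, 7.41, 12.34]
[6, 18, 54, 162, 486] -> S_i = 6*3^i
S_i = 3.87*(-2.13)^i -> [3.87, -8.24, 17.56, -37.4, 79.66]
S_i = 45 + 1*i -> [45, 46, 47, 48, 49]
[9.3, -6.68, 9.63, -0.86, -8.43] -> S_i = Random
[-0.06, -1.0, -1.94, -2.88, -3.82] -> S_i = -0.06 + -0.94*i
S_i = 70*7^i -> [70, 490, 3430, 24010, 168070]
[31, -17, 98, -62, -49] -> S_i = Random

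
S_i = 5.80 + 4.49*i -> [5.8, 10.29, 14.78, 19.27, 23.76]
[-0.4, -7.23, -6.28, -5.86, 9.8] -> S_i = Random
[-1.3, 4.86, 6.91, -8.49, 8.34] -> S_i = Random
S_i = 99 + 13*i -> [99, 112, 125, 138, 151]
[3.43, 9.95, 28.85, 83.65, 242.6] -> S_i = 3.43*2.90^i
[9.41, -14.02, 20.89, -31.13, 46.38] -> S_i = 9.41*(-1.49)^i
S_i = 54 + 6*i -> [54, 60, 66, 72, 78]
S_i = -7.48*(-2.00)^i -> [-7.48, 14.96, -29.92, 59.84, -119.68]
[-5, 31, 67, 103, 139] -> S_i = -5 + 36*i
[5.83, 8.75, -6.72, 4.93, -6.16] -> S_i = Random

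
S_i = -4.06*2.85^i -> [-4.06, -11.57, -32.98, -93.99, -267.86]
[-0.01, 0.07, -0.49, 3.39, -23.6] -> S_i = -0.01*(-6.97)^i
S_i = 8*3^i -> [8, 24, 72, 216, 648]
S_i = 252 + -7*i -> [252, 245, 238, 231, 224]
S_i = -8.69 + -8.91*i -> [-8.69, -17.6, -26.51, -35.42, -44.33]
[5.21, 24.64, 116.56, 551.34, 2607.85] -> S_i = 5.21*4.73^i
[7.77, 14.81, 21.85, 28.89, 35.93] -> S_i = 7.77 + 7.04*i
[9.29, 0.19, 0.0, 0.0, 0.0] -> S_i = 9.29*0.02^i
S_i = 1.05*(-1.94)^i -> [1.05, -2.04, 3.95, -7.67, 14.87]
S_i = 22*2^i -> [22, 44, 88, 176, 352]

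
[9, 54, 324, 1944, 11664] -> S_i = 9*6^i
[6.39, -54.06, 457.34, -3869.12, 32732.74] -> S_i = 6.39*(-8.46)^i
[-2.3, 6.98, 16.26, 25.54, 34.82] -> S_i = -2.30 + 9.28*i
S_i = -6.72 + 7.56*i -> [-6.72, 0.84, 8.4, 15.96, 23.52]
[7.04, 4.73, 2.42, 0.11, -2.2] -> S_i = 7.04 + -2.31*i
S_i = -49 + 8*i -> [-49, -41, -33, -25, -17]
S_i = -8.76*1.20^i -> [-8.76, -10.51, -12.61, -15.14, -18.16]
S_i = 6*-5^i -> [6, -30, 150, -750, 3750]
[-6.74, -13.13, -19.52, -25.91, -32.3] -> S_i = -6.74 + -6.39*i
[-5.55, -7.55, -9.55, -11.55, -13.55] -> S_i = -5.55 + -2.00*i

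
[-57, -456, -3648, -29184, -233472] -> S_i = -57*8^i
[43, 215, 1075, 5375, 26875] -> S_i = 43*5^i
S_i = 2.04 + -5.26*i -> [2.04, -3.22, -8.48, -13.74, -19.0]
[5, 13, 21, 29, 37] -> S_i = 5 + 8*i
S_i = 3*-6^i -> [3, -18, 108, -648, 3888]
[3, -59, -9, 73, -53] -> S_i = Random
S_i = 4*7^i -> [4, 28, 196, 1372, 9604]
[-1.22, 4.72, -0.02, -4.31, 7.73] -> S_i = Random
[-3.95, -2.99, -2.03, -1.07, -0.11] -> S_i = -3.95 + 0.96*i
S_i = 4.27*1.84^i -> [4.27, 7.86, 14.46, 26.6, 48.94]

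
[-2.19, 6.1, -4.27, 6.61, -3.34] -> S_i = Random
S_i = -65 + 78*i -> [-65, 13, 91, 169, 247]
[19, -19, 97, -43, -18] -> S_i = Random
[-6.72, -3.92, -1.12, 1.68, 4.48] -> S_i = -6.72 + 2.80*i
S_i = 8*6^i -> [8, 48, 288, 1728, 10368]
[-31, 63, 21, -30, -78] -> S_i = Random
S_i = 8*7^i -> [8, 56, 392, 2744, 19208]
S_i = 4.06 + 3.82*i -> [4.06, 7.88, 11.7, 15.52, 19.34]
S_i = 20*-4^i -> [20, -80, 320, -1280, 5120]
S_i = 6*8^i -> [6, 48, 384, 3072, 24576]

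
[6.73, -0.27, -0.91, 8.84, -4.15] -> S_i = Random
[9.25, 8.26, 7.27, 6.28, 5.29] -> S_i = 9.25 + -0.99*i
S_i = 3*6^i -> [3, 18, 108, 648, 3888]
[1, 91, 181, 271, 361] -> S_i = 1 + 90*i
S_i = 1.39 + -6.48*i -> [1.39, -5.09, -11.57, -18.05, -24.53]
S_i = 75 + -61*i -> [75, 14, -47, -108, -169]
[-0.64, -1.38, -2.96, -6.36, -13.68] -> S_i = -0.64*2.15^i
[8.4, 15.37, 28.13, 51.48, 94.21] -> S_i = 8.40*1.83^i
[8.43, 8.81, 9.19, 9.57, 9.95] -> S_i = 8.43 + 0.38*i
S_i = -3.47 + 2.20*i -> [-3.47, -1.27, 0.93, 3.13, 5.33]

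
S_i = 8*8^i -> [8, 64, 512, 4096, 32768]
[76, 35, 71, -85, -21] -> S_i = Random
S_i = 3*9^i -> [3, 27, 243, 2187, 19683]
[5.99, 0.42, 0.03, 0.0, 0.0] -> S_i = 5.99*0.07^i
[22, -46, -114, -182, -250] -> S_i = 22 + -68*i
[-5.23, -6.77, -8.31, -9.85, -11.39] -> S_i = -5.23 + -1.54*i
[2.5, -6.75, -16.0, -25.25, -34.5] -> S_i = 2.50 + -9.25*i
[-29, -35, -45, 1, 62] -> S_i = Random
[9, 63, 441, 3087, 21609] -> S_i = 9*7^i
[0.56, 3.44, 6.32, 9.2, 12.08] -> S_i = 0.56 + 2.88*i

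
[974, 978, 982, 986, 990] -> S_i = 974 + 4*i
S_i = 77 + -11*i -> [77, 66, 55, 44, 33]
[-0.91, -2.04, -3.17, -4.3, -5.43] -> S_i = -0.91 + -1.13*i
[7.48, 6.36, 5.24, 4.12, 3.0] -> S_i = 7.48 + -1.12*i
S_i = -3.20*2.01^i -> [-3.2, -6.43, -12.93, -25.99, -52.23]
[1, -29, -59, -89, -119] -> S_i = 1 + -30*i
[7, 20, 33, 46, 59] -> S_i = 7 + 13*i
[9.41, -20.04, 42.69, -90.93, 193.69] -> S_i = 9.41*(-2.13)^i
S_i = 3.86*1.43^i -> [3.86, 5.52, 7.89, 11.29, 16.14]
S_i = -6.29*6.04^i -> [-6.29, -37.99, -229.47, -1385.99, -8371.41]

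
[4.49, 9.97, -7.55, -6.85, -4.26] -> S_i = Random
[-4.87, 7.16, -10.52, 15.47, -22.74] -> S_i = -4.87*(-1.47)^i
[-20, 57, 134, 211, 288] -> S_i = -20 + 77*i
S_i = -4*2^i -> [-4, -8, -16, -32, -64]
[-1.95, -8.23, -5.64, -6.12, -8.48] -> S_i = Random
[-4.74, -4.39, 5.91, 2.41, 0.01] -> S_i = Random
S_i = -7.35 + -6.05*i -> [-7.35, -13.4, -19.45, -25.5, -31.55]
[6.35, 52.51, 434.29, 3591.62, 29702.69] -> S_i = 6.35*8.27^i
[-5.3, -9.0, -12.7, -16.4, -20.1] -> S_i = -5.30 + -3.70*i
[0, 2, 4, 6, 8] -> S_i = 0 + 2*i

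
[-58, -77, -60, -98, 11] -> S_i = Random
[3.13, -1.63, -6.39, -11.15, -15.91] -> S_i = 3.13 + -4.76*i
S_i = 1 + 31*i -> [1, 32, 63, 94, 125]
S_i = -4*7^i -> [-4, -28, -196, -1372, -9604]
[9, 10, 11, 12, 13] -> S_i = 9 + 1*i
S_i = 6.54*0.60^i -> [6.54, 3.92, 2.35, 1.41, 0.85]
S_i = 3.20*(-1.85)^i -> [3.2, -5.92, 10.95, -20.26, 37.48]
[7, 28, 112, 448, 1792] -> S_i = 7*4^i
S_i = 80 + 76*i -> [80, 156, 232, 308, 384]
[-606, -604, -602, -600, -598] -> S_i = -606 + 2*i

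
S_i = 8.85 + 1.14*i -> [8.85, 9.99, 11.13, 12.27, 13.41]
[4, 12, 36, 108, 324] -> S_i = 4*3^i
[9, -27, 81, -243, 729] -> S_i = 9*-3^i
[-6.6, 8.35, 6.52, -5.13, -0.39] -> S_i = Random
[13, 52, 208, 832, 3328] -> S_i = 13*4^i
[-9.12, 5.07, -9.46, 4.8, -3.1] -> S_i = Random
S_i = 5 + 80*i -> [5, 85, 165, 245, 325]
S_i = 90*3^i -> [90, 270, 810, 2430, 7290]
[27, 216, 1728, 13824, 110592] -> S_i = 27*8^i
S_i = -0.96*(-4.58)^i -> [-0.96, 4.4, -20.14, 92.23, -422.41]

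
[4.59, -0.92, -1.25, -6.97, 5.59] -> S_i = Random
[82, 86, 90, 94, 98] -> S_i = 82 + 4*i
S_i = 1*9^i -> [1, 9, 81, 729, 6561]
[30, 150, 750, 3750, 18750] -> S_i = 30*5^i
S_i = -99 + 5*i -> [-99, -94, -89, -84, -79]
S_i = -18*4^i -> [-18, -72, -288, -1152, -4608]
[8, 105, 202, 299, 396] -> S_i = 8 + 97*i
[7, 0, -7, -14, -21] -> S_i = 7 + -7*i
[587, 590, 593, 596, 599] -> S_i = 587 + 3*i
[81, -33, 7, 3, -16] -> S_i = Random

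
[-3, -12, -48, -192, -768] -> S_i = -3*4^i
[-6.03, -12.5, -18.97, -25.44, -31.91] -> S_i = -6.03 + -6.47*i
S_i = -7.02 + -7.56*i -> [-7.02, -14.58, -22.14, -29.7, -37.26]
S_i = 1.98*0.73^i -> [1.98, 1.45, 1.06, 0.77, 0.56]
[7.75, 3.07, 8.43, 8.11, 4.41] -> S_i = Random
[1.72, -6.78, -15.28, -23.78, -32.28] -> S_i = 1.72 + -8.50*i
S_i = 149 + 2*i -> [149, 151, 153, 155, 157]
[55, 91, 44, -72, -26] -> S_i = Random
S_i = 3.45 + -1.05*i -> [3.45, 2.4, 1.35, 0.3, -0.75]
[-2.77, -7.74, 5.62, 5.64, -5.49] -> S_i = Random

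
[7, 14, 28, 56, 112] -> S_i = 7*2^i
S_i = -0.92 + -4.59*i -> [-0.92, -5.51, -10.1, -14.69, -19.28]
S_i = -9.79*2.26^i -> [-9.79, -22.13, -50.0, -113.01, -255.4]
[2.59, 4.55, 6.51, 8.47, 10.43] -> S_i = 2.59 + 1.96*i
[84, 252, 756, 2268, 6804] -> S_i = 84*3^i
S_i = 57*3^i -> [57, 171, 513, 1539, 4617]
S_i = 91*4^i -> [91, 364, 1456, 5824, 23296]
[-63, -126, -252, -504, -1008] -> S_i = -63*2^i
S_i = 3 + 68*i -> [3, 71, 139, 207, 275]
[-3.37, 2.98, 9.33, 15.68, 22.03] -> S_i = -3.37 + 6.35*i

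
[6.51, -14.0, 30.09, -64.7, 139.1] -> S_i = 6.51*(-2.15)^i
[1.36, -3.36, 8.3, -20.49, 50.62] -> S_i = 1.36*(-2.47)^i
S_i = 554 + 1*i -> [554, 555, 556, 557, 558]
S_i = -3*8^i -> [-3, -24, -192, -1536, -12288]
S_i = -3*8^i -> [-3, -24, -192, -1536, -12288]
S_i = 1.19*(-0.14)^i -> [1.19, -0.17, 0.02, -0.0, 0.0]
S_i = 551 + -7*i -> [551, 544, 537, 530, 523]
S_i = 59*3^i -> [59, 177, 531, 1593, 4779]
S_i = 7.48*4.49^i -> [7.48, 33.59, 150.8, 677.08, 3040.09]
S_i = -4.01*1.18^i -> [-4.01, -4.73, -5.58, -6.59, -7.77]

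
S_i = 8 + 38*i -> [8, 46, 84, 122, 160]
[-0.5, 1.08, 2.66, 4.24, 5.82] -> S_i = -0.50 + 1.58*i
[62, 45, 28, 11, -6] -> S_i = 62 + -17*i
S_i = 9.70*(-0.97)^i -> [9.7, -9.41, 9.13, -8.85, 8.59]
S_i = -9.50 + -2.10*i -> [-9.5, -11.6, -13.7, -15.8, -17.9]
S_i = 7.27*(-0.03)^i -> [7.27, -0.22, 0.01, -0.0, 0.0]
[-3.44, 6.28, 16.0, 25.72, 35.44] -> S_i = -3.44 + 9.72*i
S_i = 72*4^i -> [72, 288, 1152, 4608, 18432]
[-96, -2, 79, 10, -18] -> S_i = Random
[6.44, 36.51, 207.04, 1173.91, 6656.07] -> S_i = 6.44*5.67^i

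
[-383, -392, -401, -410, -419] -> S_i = -383 + -9*i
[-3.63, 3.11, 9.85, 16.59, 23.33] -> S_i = -3.63 + 6.74*i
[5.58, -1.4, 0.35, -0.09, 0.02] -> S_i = 5.58*(-0.25)^i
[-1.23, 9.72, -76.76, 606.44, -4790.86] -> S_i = -1.23*(-7.90)^i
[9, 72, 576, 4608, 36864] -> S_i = 9*8^i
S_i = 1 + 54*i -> [1, 55, 109, 163, 217]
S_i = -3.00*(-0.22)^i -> [-3.0, 0.66, -0.15, 0.03, -0.01]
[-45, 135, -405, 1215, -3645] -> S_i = -45*-3^i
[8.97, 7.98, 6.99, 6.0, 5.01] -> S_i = 8.97 + -0.99*i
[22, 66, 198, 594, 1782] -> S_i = 22*3^i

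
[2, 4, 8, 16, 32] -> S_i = 2*2^i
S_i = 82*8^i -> [82, 656, 5248, 41984, 335872]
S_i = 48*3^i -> [48, 144, 432, 1296, 3888]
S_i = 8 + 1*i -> [8, 9, 10, 11, 12]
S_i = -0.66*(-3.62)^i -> [-0.66, 2.39, -8.65, 31.31, -113.34]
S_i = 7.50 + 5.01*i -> [7.5, 12.51, 17.52, 22.53, 27.54]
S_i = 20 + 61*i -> [20, 81, 142, 203, 264]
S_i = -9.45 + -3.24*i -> [-9.45, -12.69, -15.93, -19.17, -22.41]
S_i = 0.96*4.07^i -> [0.96, 3.91, 15.9, 64.72, 263.42]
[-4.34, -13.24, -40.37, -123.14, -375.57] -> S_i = -4.34*3.05^i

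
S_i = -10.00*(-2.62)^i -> [-10.0, 26.2, -68.64, 179.85, -471.2]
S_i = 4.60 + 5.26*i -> [4.6, 9.86, 15.12, 20.38, 25.64]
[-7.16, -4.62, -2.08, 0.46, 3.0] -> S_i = -7.16 + 2.54*i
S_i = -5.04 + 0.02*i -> [-5.04, -5.02, -5.0, -4.98, -4.96]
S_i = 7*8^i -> [7, 56, 448, 3584, 28672]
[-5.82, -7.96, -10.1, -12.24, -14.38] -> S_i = -5.82 + -2.14*i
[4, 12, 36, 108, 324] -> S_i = 4*3^i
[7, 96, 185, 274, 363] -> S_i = 7 + 89*i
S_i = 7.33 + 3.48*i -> [7.33, 10.81, 14.29, 17.77, 21.25]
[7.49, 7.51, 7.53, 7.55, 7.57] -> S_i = 7.49 + 0.02*i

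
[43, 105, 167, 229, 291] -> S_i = 43 + 62*i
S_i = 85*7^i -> [85, 595, 4165, 29155, 204085]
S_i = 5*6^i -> [5, 30, 180, 1080, 6480]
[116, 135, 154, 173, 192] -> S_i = 116 + 19*i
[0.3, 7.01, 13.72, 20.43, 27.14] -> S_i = 0.30 + 6.71*i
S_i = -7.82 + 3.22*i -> [-7.82, -4.6, -1.38, 1.84, 5.06]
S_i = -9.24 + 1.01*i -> [-9.24, -8.23, -7.22, -6.21, -5.2]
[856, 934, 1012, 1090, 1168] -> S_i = 856 + 78*i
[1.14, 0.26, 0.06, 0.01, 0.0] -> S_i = 1.14*0.23^i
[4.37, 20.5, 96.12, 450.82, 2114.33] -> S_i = 4.37*4.69^i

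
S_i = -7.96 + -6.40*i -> [-7.96, -14.36, -20.76, -27.16, -33.56]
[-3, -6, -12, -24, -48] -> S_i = -3*2^i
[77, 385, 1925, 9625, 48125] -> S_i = 77*5^i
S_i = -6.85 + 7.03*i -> [-6.85, 0.18, 7.21, 14.24, 21.27]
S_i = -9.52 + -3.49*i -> [-9.52, -13.01, -16.5, -19.99, -23.48]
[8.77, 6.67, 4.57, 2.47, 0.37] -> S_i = 8.77 + -2.10*i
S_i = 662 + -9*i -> [662, 653, 644, 635, 626]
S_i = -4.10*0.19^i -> [-4.1, -0.78, -0.15, -0.03, -0.01]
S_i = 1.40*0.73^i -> [1.4, 1.02, 0.75, 0.54, 0.4]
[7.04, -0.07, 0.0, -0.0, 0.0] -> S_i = 7.04*(-0.01)^i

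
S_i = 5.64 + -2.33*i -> [5.64, 3.31, 0.98, -1.35, -3.68]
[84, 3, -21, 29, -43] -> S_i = Random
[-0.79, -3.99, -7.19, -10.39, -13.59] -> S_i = -0.79 + -3.20*i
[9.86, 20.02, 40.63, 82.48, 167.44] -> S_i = 9.86*2.03^i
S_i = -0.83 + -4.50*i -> [-0.83, -5.33, -9.83, -14.33, -18.83]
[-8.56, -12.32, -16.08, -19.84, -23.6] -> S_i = -8.56 + -3.76*i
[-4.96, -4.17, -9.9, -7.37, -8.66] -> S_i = Random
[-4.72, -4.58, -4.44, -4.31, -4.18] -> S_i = -4.72*0.97^i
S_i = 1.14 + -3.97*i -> [1.14, -2.83, -6.8, -10.77, -14.74]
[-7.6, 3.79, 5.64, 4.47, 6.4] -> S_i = Random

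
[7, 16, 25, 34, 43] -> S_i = 7 + 9*i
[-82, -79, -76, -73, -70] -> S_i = -82 + 3*i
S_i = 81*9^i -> [81, 729, 6561, 59049, 531441]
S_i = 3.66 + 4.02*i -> [3.66, 7.68, 11.7, 15.72, 19.74]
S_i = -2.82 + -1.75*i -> [-2.82, -4.57, -6.32, -8.07, -9.82]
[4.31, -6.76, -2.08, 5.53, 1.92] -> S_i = Random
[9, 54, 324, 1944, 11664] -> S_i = 9*6^i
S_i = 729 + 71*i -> [729, 800, 871, 942, 1013]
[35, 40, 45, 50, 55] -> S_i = 35 + 5*i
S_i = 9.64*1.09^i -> [9.64, 10.51, 11.45, 12.48, 13.61]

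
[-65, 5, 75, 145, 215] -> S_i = -65 + 70*i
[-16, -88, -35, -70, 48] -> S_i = Random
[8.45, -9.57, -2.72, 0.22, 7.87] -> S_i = Random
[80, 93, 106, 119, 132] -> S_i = 80 + 13*i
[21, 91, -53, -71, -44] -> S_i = Random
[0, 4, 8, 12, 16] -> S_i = 0 + 4*i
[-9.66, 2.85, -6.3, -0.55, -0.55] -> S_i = Random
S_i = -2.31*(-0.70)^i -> [-2.31, 1.62, -1.13, 0.79, -0.55]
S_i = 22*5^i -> [22, 110, 550, 2750, 13750]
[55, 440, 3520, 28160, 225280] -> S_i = 55*8^i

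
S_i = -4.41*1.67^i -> [-4.41, -7.36, -12.3, -20.54, -34.3]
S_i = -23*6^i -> [-23, -138, -828, -4968, -29808]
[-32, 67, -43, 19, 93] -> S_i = Random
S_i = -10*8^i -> [-10, -80, -640, -5120, -40960]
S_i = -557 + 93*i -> [-557, -464, -371, -278, -185]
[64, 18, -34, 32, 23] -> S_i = Random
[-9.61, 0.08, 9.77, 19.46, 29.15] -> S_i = -9.61 + 9.69*i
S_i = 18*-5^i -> [18, -90, 450, -2250, 11250]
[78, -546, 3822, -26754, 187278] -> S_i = 78*-7^i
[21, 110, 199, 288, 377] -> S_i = 21 + 89*i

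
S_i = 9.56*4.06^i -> [9.56, 38.81, 157.58, 639.79, 2597.54]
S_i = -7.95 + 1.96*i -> [-7.95, -5.99, -4.03, -2.07, -0.11]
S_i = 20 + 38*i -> [20, 58, 96, 134, 172]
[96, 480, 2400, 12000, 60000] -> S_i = 96*5^i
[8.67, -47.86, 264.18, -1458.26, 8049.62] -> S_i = 8.67*(-5.52)^i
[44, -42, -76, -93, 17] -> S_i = Random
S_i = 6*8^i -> [6, 48, 384, 3072, 24576]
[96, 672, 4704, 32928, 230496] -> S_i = 96*7^i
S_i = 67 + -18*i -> [67, 49, 31, 13, -5]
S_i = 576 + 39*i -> [576, 615, 654, 693, 732]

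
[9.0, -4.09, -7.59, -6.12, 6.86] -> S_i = Random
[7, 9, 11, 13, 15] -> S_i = 7 + 2*i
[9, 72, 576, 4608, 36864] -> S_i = 9*8^i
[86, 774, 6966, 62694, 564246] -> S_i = 86*9^i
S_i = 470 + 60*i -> [470, 530, 590, 650, 710]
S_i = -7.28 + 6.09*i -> [-7.28, -1.19, 4.9, 10.99, 17.08]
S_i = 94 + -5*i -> [94, 89, 84, 79, 74]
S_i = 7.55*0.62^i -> [7.55, 4.68, 2.9, 1.8, 1.12]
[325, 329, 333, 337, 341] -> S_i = 325 + 4*i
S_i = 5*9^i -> [5, 45, 405, 3645, 32805]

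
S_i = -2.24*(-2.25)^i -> [-2.24, 5.04, -11.34, 25.52, -57.41]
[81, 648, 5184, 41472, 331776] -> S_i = 81*8^i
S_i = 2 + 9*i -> [2, 11, 20, 29, 38]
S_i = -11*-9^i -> [-11, 99, -891, 8019, -72171]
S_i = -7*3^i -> [-7, -21, -63, -189, -567]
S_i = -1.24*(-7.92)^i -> [-1.24, 9.82, -77.78, 616.02, -4878.91]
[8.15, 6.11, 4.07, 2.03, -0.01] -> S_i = 8.15 + -2.04*i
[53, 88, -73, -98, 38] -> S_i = Random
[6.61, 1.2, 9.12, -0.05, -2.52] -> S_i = Random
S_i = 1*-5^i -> [1, -5, 25, -125, 625]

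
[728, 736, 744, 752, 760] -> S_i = 728 + 8*i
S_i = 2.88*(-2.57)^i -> [2.88, -7.4, 19.02, -48.89, 125.64]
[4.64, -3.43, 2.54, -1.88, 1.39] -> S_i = 4.64*(-0.74)^i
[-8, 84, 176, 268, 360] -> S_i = -8 + 92*i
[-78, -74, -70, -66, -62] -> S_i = -78 + 4*i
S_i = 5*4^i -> [5, 20, 80, 320, 1280]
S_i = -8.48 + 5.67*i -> [-8.48, -2.81, 2.86, 8.53, 14.2]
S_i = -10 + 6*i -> [-10, -4, 2, 8, 14]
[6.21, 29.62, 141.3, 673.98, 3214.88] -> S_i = 6.21*4.77^i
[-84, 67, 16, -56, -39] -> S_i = Random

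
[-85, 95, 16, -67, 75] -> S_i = Random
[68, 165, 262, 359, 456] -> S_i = 68 + 97*i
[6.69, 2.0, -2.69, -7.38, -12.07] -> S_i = 6.69 + -4.69*i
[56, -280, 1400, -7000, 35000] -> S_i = 56*-5^i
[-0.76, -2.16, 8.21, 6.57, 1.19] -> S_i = Random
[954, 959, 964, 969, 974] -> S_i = 954 + 5*i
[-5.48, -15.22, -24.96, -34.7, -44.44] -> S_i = -5.48 + -9.74*i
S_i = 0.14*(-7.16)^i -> [0.14, -1.0, 7.18, -51.39, 367.94]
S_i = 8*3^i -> [8, 24, 72, 216, 648]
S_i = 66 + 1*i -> [66, 67, 68, 69, 70]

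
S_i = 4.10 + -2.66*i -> [4.1, 1.44, -1.22, -3.88, -6.54]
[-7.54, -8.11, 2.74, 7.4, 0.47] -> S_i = Random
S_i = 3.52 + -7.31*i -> [3.52, -3.79, -11.1, -18.41, -25.72]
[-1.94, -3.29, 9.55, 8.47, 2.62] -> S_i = Random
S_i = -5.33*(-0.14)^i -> [-5.33, 0.75, -0.1, 0.01, -0.0]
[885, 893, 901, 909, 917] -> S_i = 885 + 8*i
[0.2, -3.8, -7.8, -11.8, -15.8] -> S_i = 0.20 + -4.00*i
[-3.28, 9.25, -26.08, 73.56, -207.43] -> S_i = -3.28*(-2.82)^i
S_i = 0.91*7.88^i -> [0.91, 7.17, 56.51, 445.27, 3508.7]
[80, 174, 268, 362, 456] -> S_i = 80 + 94*i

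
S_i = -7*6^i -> [-7, -42, -252, -1512, -9072]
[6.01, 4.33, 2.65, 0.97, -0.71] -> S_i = 6.01 + -1.68*i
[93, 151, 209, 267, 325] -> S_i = 93 + 58*i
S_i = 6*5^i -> [6, 30, 150, 750, 3750]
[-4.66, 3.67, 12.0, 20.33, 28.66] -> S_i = -4.66 + 8.33*i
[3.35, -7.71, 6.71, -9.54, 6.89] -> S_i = Random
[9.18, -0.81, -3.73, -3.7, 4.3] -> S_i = Random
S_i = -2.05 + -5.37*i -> [-2.05, -7.42, -12.79, -18.16, -23.53]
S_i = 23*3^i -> [23, 69, 207, 621, 1863]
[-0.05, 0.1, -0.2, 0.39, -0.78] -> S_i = -0.05*(-1.99)^i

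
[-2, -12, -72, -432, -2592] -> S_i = -2*6^i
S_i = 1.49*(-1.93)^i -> [1.49, -2.88, 5.55, -10.71, 20.67]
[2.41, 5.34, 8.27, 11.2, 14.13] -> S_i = 2.41 + 2.93*i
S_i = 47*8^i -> [47, 376, 3008, 24064, 192512]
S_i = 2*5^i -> [2, 10, 50, 250, 1250]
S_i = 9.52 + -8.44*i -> [9.52, 1.08, -7.36, -15.8, -24.24]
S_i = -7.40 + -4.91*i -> [-7.4, -12.31, -17.22, -22.13, -27.04]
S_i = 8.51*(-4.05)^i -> [8.51, -34.47, 139.59, -565.32, 2289.55]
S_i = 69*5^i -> [69, 345, 1725, 8625, 43125]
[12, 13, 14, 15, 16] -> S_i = 12 + 1*i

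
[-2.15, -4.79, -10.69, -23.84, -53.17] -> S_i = -2.15*2.23^i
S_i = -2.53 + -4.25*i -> [-2.53, -6.78, -11.03, -15.28, -19.53]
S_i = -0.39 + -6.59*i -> [-0.39, -6.98, -13.57, -20.16, -26.75]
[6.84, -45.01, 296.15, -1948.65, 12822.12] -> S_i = 6.84*(-6.58)^i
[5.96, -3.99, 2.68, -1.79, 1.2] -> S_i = 5.96*(-0.67)^i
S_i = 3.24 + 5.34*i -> [3.24, 8.58, 13.92, 19.26, 24.6]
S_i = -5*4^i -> [-5, -20, -80, -320, -1280]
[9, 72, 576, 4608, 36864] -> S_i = 9*8^i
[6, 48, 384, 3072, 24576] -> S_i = 6*8^i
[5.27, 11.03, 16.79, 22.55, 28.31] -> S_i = 5.27 + 5.76*i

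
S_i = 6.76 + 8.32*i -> [6.76, 15.08, 23.4, 31.72, 40.04]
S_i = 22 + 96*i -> [22, 118, 214, 310, 406]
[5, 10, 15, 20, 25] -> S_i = 5 + 5*i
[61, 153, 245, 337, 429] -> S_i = 61 + 92*i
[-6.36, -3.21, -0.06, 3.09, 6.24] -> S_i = -6.36 + 3.15*i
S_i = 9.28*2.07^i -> [9.28, 19.21, 39.76, 82.31, 170.38]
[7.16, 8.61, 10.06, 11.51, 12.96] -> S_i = 7.16 + 1.45*i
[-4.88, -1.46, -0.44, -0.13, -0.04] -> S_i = -4.88*0.30^i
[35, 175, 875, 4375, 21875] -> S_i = 35*5^i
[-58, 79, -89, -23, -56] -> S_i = Random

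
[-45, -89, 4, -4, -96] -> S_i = Random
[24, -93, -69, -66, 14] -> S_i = Random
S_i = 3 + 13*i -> [3, 16, 29, 42, 55]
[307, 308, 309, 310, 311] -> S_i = 307 + 1*i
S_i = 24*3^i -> [24, 72, 216, 648, 1944]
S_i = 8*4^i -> [8, 32, 128, 512, 2048]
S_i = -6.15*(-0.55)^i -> [-6.15, 3.38, -1.86, 1.02, -0.56]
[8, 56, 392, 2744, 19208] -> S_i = 8*7^i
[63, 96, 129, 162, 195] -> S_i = 63 + 33*i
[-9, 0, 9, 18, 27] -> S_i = -9 + 9*i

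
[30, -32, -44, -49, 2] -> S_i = Random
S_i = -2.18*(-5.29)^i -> [-2.18, 11.53, -61.01, 322.72, -1707.18]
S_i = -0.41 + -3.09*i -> [-0.41, -3.5, -6.59, -9.68, -12.77]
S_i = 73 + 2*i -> [73, 75, 77, 79, 81]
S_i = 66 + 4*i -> [66, 70, 74, 78, 82]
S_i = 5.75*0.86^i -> [5.75, 4.94, 4.25, 3.66, 3.15]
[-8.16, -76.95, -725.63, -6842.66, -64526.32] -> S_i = -8.16*9.43^i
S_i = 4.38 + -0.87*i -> [4.38, 3.51, 2.64, 1.77, 0.9]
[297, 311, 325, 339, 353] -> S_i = 297 + 14*i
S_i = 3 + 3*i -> [3, 6, 9, 12, 15]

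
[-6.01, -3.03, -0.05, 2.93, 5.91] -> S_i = -6.01 + 2.98*i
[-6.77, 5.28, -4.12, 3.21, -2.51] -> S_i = -6.77*(-0.78)^i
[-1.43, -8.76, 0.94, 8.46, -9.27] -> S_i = Random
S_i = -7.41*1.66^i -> [-7.41, -12.3, -20.42, -33.9, -56.27]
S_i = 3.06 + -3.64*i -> [3.06, -0.58, -4.22, -7.86, -11.5]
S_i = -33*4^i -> [-33, -132, -528, -2112, -8448]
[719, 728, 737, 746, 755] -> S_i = 719 + 9*i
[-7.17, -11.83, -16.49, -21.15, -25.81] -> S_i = -7.17 + -4.66*i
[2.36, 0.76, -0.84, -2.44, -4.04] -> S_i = 2.36 + -1.60*i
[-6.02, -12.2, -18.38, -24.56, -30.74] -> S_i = -6.02 + -6.18*i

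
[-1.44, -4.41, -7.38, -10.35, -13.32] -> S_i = -1.44 + -2.97*i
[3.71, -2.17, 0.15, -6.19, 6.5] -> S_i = Random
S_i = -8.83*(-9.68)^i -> [-8.83, 85.47, -827.39, 8009.16, -77528.63]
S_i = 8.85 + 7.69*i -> [8.85, 16.54, 24.23, 31.92, 39.61]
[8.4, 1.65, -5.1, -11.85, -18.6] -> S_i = 8.40 + -6.75*i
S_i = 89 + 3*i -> [89, 92, 95, 98, 101]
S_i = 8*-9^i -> [8, -72, 648, -5832, 52488]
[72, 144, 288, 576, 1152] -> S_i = 72*2^i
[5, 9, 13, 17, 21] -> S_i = 5 + 4*i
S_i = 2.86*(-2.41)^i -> [2.86, -6.89, 16.61, -40.03, 96.48]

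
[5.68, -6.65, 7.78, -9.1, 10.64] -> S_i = 5.68*(-1.17)^i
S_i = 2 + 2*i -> [2, 4, 6, 8, 10]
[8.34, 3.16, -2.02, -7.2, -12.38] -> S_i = 8.34 + -5.18*i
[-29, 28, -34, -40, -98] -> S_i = Random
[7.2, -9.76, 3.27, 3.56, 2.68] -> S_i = Random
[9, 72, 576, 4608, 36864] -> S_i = 9*8^i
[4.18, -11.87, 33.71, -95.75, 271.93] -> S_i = 4.18*(-2.84)^i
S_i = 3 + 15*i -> [3, 18, 33, 48, 63]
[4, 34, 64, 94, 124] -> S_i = 4 + 30*i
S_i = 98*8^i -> [98, 784, 6272, 50176, 401408]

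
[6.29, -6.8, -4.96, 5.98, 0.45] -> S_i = Random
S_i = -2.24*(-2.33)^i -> [-2.24, 5.22, -12.16, 28.33, -66.02]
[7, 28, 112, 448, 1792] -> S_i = 7*4^i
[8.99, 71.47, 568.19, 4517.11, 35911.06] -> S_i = 8.99*7.95^i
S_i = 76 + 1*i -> [76, 77, 78, 79, 80]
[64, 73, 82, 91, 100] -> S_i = 64 + 9*i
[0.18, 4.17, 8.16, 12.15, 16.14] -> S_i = 0.18 + 3.99*i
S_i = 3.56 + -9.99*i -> [3.56, -6.43, -16.42, -26.41, -36.4]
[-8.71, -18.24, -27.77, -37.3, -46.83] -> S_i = -8.71 + -9.53*i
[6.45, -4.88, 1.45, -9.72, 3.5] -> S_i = Random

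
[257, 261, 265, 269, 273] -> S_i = 257 + 4*i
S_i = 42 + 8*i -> [42, 50, 58, 66, 74]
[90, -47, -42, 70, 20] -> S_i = Random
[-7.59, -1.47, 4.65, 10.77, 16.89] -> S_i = -7.59 + 6.12*i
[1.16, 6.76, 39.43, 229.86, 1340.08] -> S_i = 1.16*5.83^i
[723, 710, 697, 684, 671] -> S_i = 723 + -13*i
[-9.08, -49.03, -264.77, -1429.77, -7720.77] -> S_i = -9.08*5.40^i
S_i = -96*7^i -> [-96, -672, -4704, -32928, -230496]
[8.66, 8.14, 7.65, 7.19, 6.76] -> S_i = 8.66*0.94^i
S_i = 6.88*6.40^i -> [6.88, 44.03, 281.8, 1803.55, 11542.72]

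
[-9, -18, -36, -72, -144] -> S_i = -9*2^i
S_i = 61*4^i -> [61, 244, 976, 3904, 15616]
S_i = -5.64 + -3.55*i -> [-5.64, -9.19, -12.74, -16.29, -19.84]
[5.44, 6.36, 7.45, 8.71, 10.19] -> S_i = 5.44*1.17^i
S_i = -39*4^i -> [-39, -156, -624, -2496, -9984]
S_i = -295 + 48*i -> [-295, -247, -199, -151, -103]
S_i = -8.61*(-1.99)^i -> [-8.61, 17.13, -34.1, 67.85, -135.03]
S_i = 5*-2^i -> [5, -10, 20, -40, 80]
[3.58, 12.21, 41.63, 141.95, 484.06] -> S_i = 3.58*3.41^i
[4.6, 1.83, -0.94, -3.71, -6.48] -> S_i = 4.60 + -2.77*i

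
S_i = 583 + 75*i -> [583, 658, 733, 808, 883]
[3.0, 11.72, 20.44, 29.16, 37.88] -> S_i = 3.00 + 8.72*i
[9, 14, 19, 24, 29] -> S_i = 9 + 5*i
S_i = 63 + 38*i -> [63, 101, 139, 177, 215]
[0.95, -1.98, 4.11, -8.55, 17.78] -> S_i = 0.95*(-2.08)^i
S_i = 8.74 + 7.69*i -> [8.74, 16.43, 24.12, 31.81, 39.5]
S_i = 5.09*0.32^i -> [5.09, 1.63, 0.52, 0.17, 0.05]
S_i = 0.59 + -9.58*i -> [0.59, -8.99, -18.57, -28.15, -37.73]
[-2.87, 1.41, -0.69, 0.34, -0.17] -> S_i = -2.87*(-0.49)^i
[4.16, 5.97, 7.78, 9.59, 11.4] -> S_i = 4.16 + 1.81*i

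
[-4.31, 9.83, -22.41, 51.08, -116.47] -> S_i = -4.31*(-2.28)^i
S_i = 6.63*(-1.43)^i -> [6.63, -9.48, 13.56, -19.39, 27.72]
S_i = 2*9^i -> [2, 18, 162, 1458, 13122]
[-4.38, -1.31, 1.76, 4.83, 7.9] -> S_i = -4.38 + 3.07*i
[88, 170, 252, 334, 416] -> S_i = 88 + 82*i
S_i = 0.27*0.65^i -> [0.27, 0.18, 0.11, 0.07, 0.05]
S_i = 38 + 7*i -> [38, 45, 52, 59, 66]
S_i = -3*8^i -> [-3, -24, -192, -1536, -12288]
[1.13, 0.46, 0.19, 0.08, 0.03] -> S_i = 1.13*0.41^i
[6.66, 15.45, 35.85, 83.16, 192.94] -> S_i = 6.66*2.32^i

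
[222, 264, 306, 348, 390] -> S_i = 222 + 42*i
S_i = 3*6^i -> [3, 18, 108, 648, 3888]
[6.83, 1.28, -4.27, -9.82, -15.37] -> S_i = 6.83 + -5.55*i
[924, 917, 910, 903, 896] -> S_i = 924 + -7*i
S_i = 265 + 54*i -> [265, 319, 373, 427, 481]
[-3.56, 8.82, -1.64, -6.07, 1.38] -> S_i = Random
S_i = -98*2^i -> [-98, -196, -392, -784, -1568]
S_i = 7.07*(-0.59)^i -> [7.07, -4.17, 2.46, -1.45, 0.86]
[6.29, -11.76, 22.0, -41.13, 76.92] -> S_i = 6.29*(-1.87)^i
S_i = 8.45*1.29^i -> [8.45, 10.9, 14.06, 18.14, 23.4]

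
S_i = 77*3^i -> [77, 231, 693, 2079, 6237]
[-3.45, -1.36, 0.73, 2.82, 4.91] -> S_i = -3.45 + 2.09*i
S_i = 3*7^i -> [3, 21, 147, 1029, 7203]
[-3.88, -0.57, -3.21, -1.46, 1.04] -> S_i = Random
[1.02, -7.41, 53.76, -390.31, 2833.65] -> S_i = 1.02*(-7.26)^i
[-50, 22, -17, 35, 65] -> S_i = Random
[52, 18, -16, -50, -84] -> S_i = 52 + -34*i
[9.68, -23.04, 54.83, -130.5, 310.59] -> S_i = 9.68*(-2.38)^i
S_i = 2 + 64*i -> [2, 66, 130, 194, 258]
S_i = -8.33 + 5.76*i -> [-8.33, -2.57, 3.19, 8.95, 14.71]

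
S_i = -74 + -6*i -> [-74, -80, -86, -92, -98]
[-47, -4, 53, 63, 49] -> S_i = Random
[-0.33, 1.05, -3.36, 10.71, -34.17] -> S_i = -0.33*(-3.19)^i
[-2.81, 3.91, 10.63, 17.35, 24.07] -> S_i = -2.81 + 6.72*i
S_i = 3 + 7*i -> [3, 10, 17, 24, 31]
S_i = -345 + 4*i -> [-345, -341, -337, -333, -329]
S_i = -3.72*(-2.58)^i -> [-3.72, 9.6, -24.76, 63.89, -164.82]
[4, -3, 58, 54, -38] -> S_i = Random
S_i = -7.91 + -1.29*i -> [-7.91, -9.2, -10.49, -11.78, -13.07]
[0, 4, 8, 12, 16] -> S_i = 0 + 4*i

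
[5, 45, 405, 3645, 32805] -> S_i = 5*9^i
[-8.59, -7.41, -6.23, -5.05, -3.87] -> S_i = -8.59 + 1.18*i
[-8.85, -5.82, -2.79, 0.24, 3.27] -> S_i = -8.85 + 3.03*i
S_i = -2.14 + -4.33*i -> [-2.14, -6.47, -10.8, -15.13, -19.46]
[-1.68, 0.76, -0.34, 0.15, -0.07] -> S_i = -1.68*(-0.45)^i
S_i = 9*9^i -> [9, 81, 729, 6561, 59049]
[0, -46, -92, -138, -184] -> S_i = 0 + -46*i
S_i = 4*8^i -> [4, 32, 256, 2048, 16384]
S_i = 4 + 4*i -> [4, 8, 12, 16, 20]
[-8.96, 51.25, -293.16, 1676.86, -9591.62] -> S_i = -8.96*(-5.72)^i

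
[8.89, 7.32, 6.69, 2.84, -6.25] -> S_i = Random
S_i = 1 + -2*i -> [1, -1, -3, -5, -7]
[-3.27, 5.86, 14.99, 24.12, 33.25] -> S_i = -3.27 + 9.13*i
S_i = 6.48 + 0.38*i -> [6.48, 6.86, 7.24, 7.62, 8.0]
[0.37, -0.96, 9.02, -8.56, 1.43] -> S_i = Random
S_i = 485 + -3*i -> [485, 482, 479, 476, 473]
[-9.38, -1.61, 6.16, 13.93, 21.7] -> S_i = -9.38 + 7.77*i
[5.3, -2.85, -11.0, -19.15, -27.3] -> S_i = 5.30 + -8.15*i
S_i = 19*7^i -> [19, 133, 931, 6517, 45619]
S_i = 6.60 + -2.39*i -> [6.6, 4.21, 1.82, -0.57, -2.96]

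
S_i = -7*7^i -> [-7, -49, -343, -2401, -16807]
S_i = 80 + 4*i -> [80, 84, 88, 92, 96]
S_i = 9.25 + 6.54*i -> [9.25, 15.79, 22.33, 28.87, 35.41]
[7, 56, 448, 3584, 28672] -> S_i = 7*8^i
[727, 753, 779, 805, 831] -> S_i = 727 + 26*i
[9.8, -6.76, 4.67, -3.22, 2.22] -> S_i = 9.80*(-0.69)^i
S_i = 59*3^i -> [59, 177, 531, 1593, 4779]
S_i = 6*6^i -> [6, 36, 216, 1296, 7776]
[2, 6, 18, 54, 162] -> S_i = 2*3^i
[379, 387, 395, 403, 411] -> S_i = 379 + 8*i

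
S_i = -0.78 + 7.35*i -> [-0.78, 6.57, 13.92, 21.27, 28.62]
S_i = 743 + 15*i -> [743, 758, 773, 788, 803]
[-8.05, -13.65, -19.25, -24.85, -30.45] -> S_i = -8.05 + -5.60*i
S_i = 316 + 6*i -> [316, 322, 328, 334, 340]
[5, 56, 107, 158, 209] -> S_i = 5 + 51*i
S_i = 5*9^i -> [5, 45, 405, 3645, 32805]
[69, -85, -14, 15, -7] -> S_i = Random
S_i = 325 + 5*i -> [325, 330, 335, 340, 345]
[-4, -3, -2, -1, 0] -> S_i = -4 + 1*i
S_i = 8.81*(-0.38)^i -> [8.81, -3.35, 1.27, -0.48, 0.18]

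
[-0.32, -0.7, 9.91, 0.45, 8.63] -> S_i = Random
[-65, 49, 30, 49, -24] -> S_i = Random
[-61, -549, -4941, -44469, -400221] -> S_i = -61*9^i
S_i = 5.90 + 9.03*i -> [5.9, 14.93, 23.96, 32.99, 42.02]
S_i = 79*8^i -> [79, 632, 5056, 40448, 323584]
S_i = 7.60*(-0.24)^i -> [7.6, -1.82, 0.44, -0.11, 0.03]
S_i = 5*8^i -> [5, 40, 320, 2560, 20480]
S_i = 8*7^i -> [8, 56, 392, 2744, 19208]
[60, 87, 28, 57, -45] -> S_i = Random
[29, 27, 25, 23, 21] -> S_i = 29 + -2*i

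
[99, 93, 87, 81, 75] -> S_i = 99 + -6*i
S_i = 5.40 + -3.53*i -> [5.4, 1.87, -1.66, -5.19, -8.72]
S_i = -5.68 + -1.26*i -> [-5.68, -6.94, -8.2, -9.46, -10.72]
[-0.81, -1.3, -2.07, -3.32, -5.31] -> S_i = -0.81*1.60^i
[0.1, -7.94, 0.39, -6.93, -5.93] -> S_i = Random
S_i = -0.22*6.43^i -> [-0.22, -1.41, -9.1, -58.49, -376.07]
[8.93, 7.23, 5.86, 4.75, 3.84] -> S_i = 8.93*0.81^i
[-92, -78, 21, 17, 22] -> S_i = Random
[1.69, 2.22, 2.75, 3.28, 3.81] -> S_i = 1.69 + 0.53*i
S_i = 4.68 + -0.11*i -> [4.68, 4.57, 4.46, 4.35, 4.24]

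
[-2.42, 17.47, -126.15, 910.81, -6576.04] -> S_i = -2.42*(-7.22)^i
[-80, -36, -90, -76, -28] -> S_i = Random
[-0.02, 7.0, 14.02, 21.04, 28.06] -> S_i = -0.02 + 7.02*i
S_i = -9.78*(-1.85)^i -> [-9.78, 18.09, -33.47, 61.92, -114.56]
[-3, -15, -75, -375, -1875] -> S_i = -3*5^i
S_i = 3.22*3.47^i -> [3.22, 11.17, 38.77, 134.54, 466.85]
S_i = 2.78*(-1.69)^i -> [2.78, -4.7, 7.94, -13.42, 22.68]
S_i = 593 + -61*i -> [593, 532, 471, 410, 349]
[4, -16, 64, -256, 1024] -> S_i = 4*-4^i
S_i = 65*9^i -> [65, 585, 5265, 47385, 426465]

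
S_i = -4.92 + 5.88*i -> [-4.92, 0.96, 6.84, 12.72, 18.6]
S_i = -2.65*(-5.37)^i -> [-2.65, 14.23, -76.42, 410.36, -2203.65]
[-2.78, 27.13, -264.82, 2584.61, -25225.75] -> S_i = -2.78*(-9.76)^i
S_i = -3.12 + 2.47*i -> [-3.12, -0.65, 1.82, 4.29, 6.76]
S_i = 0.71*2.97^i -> [0.71, 2.11, 6.26, 18.6, 55.24]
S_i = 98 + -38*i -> [98, 60, 22, -16, -54]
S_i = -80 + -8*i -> [-80, -88, -96, -104, -112]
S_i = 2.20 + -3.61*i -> [2.2, -1.41, -5.02, -8.63, -12.24]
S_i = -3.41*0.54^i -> [-3.41, -1.84, -0.99, -0.54, -0.29]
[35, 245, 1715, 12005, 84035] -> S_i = 35*7^i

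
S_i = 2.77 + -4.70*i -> [2.77, -1.93, -6.63, -11.33, -16.03]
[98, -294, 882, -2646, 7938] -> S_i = 98*-3^i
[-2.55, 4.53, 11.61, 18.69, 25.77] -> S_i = -2.55 + 7.08*i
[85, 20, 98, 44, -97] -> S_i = Random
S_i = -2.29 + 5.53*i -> [-2.29, 3.24, 8.77, 14.3, 19.83]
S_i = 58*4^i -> [58, 232, 928, 3712, 14848]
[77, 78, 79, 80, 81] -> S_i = 77 + 1*i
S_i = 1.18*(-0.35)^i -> [1.18, -0.41, 0.14, -0.05, 0.02]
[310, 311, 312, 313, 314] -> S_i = 310 + 1*i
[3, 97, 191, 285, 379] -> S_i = 3 + 94*i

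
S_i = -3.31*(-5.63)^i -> [-3.31, 18.64, -104.92, 590.68, -3325.54]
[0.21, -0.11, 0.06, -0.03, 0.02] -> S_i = 0.21*(-0.54)^i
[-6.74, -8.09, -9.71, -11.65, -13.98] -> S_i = -6.74*1.20^i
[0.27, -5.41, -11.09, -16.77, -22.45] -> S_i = 0.27 + -5.68*i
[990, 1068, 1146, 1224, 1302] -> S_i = 990 + 78*i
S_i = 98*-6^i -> [98, -588, 3528, -21168, 127008]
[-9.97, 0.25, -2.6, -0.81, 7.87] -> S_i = Random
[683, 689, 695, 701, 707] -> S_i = 683 + 6*i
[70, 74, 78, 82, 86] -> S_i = 70 + 4*i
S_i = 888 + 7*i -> [888, 895, 902, 909, 916]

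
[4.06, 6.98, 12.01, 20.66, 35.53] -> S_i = 4.06*1.72^i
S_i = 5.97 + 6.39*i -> [5.97, 12.36, 18.75, 25.14, 31.53]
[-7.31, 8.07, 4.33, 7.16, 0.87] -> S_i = Random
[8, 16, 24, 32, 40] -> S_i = 8 + 8*i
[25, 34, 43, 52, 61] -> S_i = 25 + 9*i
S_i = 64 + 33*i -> [64, 97, 130, 163, 196]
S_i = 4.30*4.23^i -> [4.3, 18.19, 76.94, 325.45, 1376.67]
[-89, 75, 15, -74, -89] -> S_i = Random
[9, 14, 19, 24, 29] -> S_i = 9 + 5*i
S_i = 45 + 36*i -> [45, 81, 117, 153, 189]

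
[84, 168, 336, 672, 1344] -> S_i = 84*2^i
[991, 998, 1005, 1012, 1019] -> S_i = 991 + 7*i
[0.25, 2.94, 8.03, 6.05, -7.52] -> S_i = Random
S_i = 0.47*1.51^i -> [0.47, 0.71, 1.07, 1.62, 2.44]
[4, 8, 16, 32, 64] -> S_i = 4*2^i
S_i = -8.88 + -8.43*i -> [-8.88, -17.31, -25.74, -34.17, -42.6]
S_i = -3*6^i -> [-3, -18, -108, -648, -3888]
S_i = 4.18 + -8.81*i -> [4.18, -4.63, -13.44, -22.25, -31.06]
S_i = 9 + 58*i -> [9, 67, 125, 183, 241]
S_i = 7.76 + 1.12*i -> [7.76, 8.88, 10.0, 11.12, 12.24]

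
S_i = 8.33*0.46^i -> [8.33, 3.83, 1.76, 0.81, 0.37]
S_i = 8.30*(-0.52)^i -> [8.3, -4.32, 2.24, -1.17, 0.61]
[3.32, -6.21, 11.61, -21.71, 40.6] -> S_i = 3.32*(-1.87)^i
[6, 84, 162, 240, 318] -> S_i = 6 + 78*i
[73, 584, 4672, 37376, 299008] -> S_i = 73*8^i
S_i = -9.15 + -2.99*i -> [-9.15, -12.14, -15.13, -18.12, -21.11]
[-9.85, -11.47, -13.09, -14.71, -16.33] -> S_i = -9.85 + -1.62*i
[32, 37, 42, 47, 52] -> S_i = 32 + 5*i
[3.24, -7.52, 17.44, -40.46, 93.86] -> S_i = 3.24*(-2.32)^i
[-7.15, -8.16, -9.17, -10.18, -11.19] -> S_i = -7.15 + -1.01*i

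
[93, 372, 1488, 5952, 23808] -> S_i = 93*4^i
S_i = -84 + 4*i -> [-84, -80, -76, -72, -68]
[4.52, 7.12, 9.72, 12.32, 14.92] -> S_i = 4.52 + 2.60*i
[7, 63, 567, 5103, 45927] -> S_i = 7*9^i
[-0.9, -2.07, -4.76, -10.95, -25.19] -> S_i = -0.90*2.30^i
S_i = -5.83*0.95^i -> [-5.83, -5.54, -5.26, -5.0, -4.75]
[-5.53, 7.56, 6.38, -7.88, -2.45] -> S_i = Random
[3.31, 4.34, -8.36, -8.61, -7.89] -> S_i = Random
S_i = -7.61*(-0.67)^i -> [-7.61, 5.1, -3.42, 2.29, -1.53]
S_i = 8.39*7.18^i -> [8.39, 60.24, 432.52, 3105.53, 22297.68]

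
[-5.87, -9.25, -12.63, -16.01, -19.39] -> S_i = -5.87 + -3.38*i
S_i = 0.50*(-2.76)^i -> [0.5, -1.38, 3.81, -10.51, 29.01]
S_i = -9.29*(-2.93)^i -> [-9.29, 27.22, -79.75, 233.68, -684.68]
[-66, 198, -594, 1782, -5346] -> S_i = -66*-3^i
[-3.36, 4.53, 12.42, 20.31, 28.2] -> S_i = -3.36 + 7.89*i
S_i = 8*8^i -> [8, 64, 512, 4096, 32768]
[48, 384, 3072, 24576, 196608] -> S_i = 48*8^i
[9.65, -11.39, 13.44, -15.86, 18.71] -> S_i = 9.65*(-1.18)^i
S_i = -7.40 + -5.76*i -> [-7.4, -13.16, -18.92, -24.68, -30.44]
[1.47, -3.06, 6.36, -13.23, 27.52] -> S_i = 1.47*(-2.08)^i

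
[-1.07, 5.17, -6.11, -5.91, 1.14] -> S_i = Random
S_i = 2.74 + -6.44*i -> [2.74, -3.7, -10.14, -16.58, -23.02]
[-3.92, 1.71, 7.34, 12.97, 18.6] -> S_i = -3.92 + 5.63*i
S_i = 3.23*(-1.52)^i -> [3.23, -4.91, 7.46, -11.34, 17.24]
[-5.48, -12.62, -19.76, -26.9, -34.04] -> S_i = -5.48 + -7.14*i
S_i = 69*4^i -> [69, 276, 1104, 4416, 17664]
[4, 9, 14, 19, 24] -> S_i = 4 + 5*i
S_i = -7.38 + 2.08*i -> [-7.38, -5.3, -3.22, -1.14, 0.94]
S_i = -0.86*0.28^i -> [-0.86, -0.24, -0.07, -0.02, -0.01]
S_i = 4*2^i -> [4, 8, 16, 32, 64]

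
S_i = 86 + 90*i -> [86, 176, 266, 356, 446]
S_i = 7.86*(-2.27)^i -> [7.86, -17.84, 40.5, -91.94, 208.7]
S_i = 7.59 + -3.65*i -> [7.59, 3.94, 0.29, -3.36, -7.01]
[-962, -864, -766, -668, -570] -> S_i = -962 + 98*i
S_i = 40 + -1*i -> [40, 39, 38, 37, 36]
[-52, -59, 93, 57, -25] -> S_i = Random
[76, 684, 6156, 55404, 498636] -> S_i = 76*9^i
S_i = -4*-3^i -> [-4, 12, -36, 108, -324]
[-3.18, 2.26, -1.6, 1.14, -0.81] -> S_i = -3.18*(-0.71)^i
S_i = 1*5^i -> [1, 5, 25, 125, 625]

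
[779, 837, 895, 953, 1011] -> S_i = 779 + 58*i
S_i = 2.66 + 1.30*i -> [2.66, 3.96, 5.26, 6.56, 7.86]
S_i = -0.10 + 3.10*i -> [-0.1, 3.0, 6.1, 9.2, 12.3]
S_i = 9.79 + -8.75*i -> [9.79, 1.04, -7.71, -16.46, -25.21]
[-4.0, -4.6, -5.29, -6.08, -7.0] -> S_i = -4.00*1.15^i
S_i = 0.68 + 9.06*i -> [0.68, 9.74, 18.8, 27.86, 36.92]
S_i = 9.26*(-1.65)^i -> [9.26, -15.28, 25.21, -41.6, 68.64]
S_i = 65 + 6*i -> [65, 71, 77, 83, 89]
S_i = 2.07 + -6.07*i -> [2.07, -4.0, -10.07, -16.14, -22.21]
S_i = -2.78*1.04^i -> [-2.78, -2.89, -3.01, -3.13, -3.25]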